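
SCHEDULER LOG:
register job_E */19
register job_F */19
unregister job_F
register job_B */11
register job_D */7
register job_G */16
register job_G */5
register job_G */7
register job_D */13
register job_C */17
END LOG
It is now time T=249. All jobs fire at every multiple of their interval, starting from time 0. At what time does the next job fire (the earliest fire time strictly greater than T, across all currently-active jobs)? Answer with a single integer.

Op 1: register job_E */19 -> active={job_E:*/19}
Op 2: register job_F */19 -> active={job_E:*/19, job_F:*/19}
Op 3: unregister job_F -> active={job_E:*/19}
Op 4: register job_B */11 -> active={job_B:*/11, job_E:*/19}
Op 5: register job_D */7 -> active={job_B:*/11, job_D:*/7, job_E:*/19}
Op 6: register job_G */16 -> active={job_B:*/11, job_D:*/7, job_E:*/19, job_G:*/16}
Op 7: register job_G */5 -> active={job_B:*/11, job_D:*/7, job_E:*/19, job_G:*/5}
Op 8: register job_G */7 -> active={job_B:*/11, job_D:*/7, job_E:*/19, job_G:*/7}
Op 9: register job_D */13 -> active={job_B:*/11, job_D:*/13, job_E:*/19, job_G:*/7}
Op 10: register job_C */17 -> active={job_B:*/11, job_C:*/17, job_D:*/13, job_E:*/19, job_G:*/7}
  job_B: interval 11, next fire after T=249 is 253
  job_C: interval 17, next fire after T=249 is 255
  job_D: interval 13, next fire after T=249 is 260
  job_E: interval 19, next fire after T=249 is 266
  job_G: interval 7, next fire after T=249 is 252
Earliest fire time = 252 (job job_G)

Answer: 252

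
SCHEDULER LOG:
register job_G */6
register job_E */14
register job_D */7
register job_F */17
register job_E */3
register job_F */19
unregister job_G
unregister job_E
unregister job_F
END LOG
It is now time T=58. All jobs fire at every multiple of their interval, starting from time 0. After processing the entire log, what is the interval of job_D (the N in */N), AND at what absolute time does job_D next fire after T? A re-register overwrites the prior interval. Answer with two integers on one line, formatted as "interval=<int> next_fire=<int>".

Op 1: register job_G */6 -> active={job_G:*/6}
Op 2: register job_E */14 -> active={job_E:*/14, job_G:*/6}
Op 3: register job_D */7 -> active={job_D:*/7, job_E:*/14, job_G:*/6}
Op 4: register job_F */17 -> active={job_D:*/7, job_E:*/14, job_F:*/17, job_G:*/6}
Op 5: register job_E */3 -> active={job_D:*/7, job_E:*/3, job_F:*/17, job_G:*/6}
Op 6: register job_F */19 -> active={job_D:*/7, job_E:*/3, job_F:*/19, job_G:*/6}
Op 7: unregister job_G -> active={job_D:*/7, job_E:*/3, job_F:*/19}
Op 8: unregister job_E -> active={job_D:*/7, job_F:*/19}
Op 9: unregister job_F -> active={job_D:*/7}
Final interval of job_D = 7
Next fire of job_D after T=58: (58//7+1)*7 = 63

Answer: interval=7 next_fire=63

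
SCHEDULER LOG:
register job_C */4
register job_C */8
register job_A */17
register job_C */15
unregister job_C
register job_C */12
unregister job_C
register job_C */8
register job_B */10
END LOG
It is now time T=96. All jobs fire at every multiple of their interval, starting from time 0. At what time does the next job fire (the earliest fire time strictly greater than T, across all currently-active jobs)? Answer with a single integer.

Answer: 100

Derivation:
Op 1: register job_C */4 -> active={job_C:*/4}
Op 2: register job_C */8 -> active={job_C:*/8}
Op 3: register job_A */17 -> active={job_A:*/17, job_C:*/8}
Op 4: register job_C */15 -> active={job_A:*/17, job_C:*/15}
Op 5: unregister job_C -> active={job_A:*/17}
Op 6: register job_C */12 -> active={job_A:*/17, job_C:*/12}
Op 7: unregister job_C -> active={job_A:*/17}
Op 8: register job_C */8 -> active={job_A:*/17, job_C:*/8}
Op 9: register job_B */10 -> active={job_A:*/17, job_B:*/10, job_C:*/8}
  job_A: interval 17, next fire after T=96 is 102
  job_B: interval 10, next fire after T=96 is 100
  job_C: interval 8, next fire after T=96 is 104
Earliest fire time = 100 (job job_B)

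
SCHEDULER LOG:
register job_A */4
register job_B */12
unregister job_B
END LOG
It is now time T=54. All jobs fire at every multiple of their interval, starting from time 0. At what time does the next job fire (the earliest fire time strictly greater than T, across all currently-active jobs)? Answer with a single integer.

Answer: 56

Derivation:
Op 1: register job_A */4 -> active={job_A:*/4}
Op 2: register job_B */12 -> active={job_A:*/4, job_B:*/12}
Op 3: unregister job_B -> active={job_A:*/4}
  job_A: interval 4, next fire after T=54 is 56
Earliest fire time = 56 (job job_A)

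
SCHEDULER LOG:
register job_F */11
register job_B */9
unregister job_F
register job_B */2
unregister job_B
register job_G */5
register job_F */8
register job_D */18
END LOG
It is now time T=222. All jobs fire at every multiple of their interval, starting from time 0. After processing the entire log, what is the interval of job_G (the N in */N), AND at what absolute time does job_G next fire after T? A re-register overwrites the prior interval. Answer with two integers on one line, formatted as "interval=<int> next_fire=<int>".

Op 1: register job_F */11 -> active={job_F:*/11}
Op 2: register job_B */9 -> active={job_B:*/9, job_F:*/11}
Op 3: unregister job_F -> active={job_B:*/9}
Op 4: register job_B */2 -> active={job_B:*/2}
Op 5: unregister job_B -> active={}
Op 6: register job_G */5 -> active={job_G:*/5}
Op 7: register job_F */8 -> active={job_F:*/8, job_G:*/5}
Op 8: register job_D */18 -> active={job_D:*/18, job_F:*/8, job_G:*/5}
Final interval of job_G = 5
Next fire of job_G after T=222: (222//5+1)*5 = 225

Answer: interval=5 next_fire=225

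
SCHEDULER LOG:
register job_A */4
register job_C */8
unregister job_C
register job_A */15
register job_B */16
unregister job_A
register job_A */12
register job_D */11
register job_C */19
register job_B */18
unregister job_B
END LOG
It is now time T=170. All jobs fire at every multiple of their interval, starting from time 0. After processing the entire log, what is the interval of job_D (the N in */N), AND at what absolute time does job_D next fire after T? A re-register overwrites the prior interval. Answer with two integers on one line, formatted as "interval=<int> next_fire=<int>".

Answer: interval=11 next_fire=176

Derivation:
Op 1: register job_A */4 -> active={job_A:*/4}
Op 2: register job_C */8 -> active={job_A:*/4, job_C:*/8}
Op 3: unregister job_C -> active={job_A:*/4}
Op 4: register job_A */15 -> active={job_A:*/15}
Op 5: register job_B */16 -> active={job_A:*/15, job_B:*/16}
Op 6: unregister job_A -> active={job_B:*/16}
Op 7: register job_A */12 -> active={job_A:*/12, job_B:*/16}
Op 8: register job_D */11 -> active={job_A:*/12, job_B:*/16, job_D:*/11}
Op 9: register job_C */19 -> active={job_A:*/12, job_B:*/16, job_C:*/19, job_D:*/11}
Op 10: register job_B */18 -> active={job_A:*/12, job_B:*/18, job_C:*/19, job_D:*/11}
Op 11: unregister job_B -> active={job_A:*/12, job_C:*/19, job_D:*/11}
Final interval of job_D = 11
Next fire of job_D after T=170: (170//11+1)*11 = 176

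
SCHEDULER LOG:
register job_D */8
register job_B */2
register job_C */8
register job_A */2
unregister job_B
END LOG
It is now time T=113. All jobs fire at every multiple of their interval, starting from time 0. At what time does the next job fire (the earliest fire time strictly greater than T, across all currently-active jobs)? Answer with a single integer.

Answer: 114

Derivation:
Op 1: register job_D */8 -> active={job_D:*/8}
Op 2: register job_B */2 -> active={job_B:*/2, job_D:*/8}
Op 3: register job_C */8 -> active={job_B:*/2, job_C:*/8, job_D:*/8}
Op 4: register job_A */2 -> active={job_A:*/2, job_B:*/2, job_C:*/8, job_D:*/8}
Op 5: unregister job_B -> active={job_A:*/2, job_C:*/8, job_D:*/8}
  job_A: interval 2, next fire after T=113 is 114
  job_C: interval 8, next fire after T=113 is 120
  job_D: interval 8, next fire after T=113 is 120
Earliest fire time = 114 (job job_A)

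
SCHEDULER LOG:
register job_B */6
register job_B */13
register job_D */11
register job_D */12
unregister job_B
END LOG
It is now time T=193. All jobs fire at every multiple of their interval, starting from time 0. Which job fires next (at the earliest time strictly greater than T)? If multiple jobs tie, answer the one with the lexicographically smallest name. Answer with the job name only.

Op 1: register job_B */6 -> active={job_B:*/6}
Op 2: register job_B */13 -> active={job_B:*/13}
Op 3: register job_D */11 -> active={job_B:*/13, job_D:*/11}
Op 4: register job_D */12 -> active={job_B:*/13, job_D:*/12}
Op 5: unregister job_B -> active={job_D:*/12}
  job_D: interval 12, next fire after T=193 is 204
Earliest = 204, winner (lex tiebreak) = job_D

Answer: job_D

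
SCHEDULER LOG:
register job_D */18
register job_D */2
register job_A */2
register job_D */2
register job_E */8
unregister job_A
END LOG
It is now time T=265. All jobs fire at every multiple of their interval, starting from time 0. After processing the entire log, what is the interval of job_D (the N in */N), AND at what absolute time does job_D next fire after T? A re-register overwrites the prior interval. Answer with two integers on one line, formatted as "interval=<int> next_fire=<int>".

Answer: interval=2 next_fire=266

Derivation:
Op 1: register job_D */18 -> active={job_D:*/18}
Op 2: register job_D */2 -> active={job_D:*/2}
Op 3: register job_A */2 -> active={job_A:*/2, job_D:*/2}
Op 4: register job_D */2 -> active={job_A:*/2, job_D:*/2}
Op 5: register job_E */8 -> active={job_A:*/2, job_D:*/2, job_E:*/8}
Op 6: unregister job_A -> active={job_D:*/2, job_E:*/8}
Final interval of job_D = 2
Next fire of job_D after T=265: (265//2+1)*2 = 266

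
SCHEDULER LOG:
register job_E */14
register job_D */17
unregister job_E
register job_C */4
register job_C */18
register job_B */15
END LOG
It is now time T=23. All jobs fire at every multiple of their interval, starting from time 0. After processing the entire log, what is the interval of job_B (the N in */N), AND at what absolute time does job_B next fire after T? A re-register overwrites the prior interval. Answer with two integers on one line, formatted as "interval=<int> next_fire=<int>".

Answer: interval=15 next_fire=30

Derivation:
Op 1: register job_E */14 -> active={job_E:*/14}
Op 2: register job_D */17 -> active={job_D:*/17, job_E:*/14}
Op 3: unregister job_E -> active={job_D:*/17}
Op 4: register job_C */4 -> active={job_C:*/4, job_D:*/17}
Op 5: register job_C */18 -> active={job_C:*/18, job_D:*/17}
Op 6: register job_B */15 -> active={job_B:*/15, job_C:*/18, job_D:*/17}
Final interval of job_B = 15
Next fire of job_B after T=23: (23//15+1)*15 = 30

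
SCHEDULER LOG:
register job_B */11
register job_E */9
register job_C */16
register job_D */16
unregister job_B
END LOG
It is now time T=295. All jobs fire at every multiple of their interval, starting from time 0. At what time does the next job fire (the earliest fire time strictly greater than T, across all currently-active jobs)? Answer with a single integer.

Answer: 297

Derivation:
Op 1: register job_B */11 -> active={job_B:*/11}
Op 2: register job_E */9 -> active={job_B:*/11, job_E:*/9}
Op 3: register job_C */16 -> active={job_B:*/11, job_C:*/16, job_E:*/9}
Op 4: register job_D */16 -> active={job_B:*/11, job_C:*/16, job_D:*/16, job_E:*/9}
Op 5: unregister job_B -> active={job_C:*/16, job_D:*/16, job_E:*/9}
  job_C: interval 16, next fire after T=295 is 304
  job_D: interval 16, next fire after T=295 is 304
  job_E: interval 9, next fire after T=295 is 297
Earliest fire time = 297 (job job_E)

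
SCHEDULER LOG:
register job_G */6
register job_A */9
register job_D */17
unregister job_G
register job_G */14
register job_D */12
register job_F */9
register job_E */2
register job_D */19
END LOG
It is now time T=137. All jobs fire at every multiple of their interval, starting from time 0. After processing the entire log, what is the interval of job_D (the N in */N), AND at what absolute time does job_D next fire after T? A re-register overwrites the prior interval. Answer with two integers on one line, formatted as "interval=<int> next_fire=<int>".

Answer: interval=19 next_fire=152

Derivation:
Op 1: register job_G */6 -> active={job_G:*/6}
Op 2: register job_A */9 -> active={job_A:*/9, job_G:*/6}
Op 3: register job_D */17 -> active={job_A:*/9, job_D:*/17, job_G:*/6}
Op 4: unregister job_G -> active={job_A:*/9, job_D:*/17}
Op 5: register job_G */14 -> active={job_A:*/9, job_D:*/17, job_G:*/14}
Op 6: register job_D */12 -> active={job_A:*/9, job_D:*/12, job_G:*/14}
Op 7: register job_F */9 -> active={job_A:*/9, job_D:*/12, job_F:*/9, job_G:*/14}
Op 8: register job_E */2 -> active={job_A:*/9, job_D:*/12, job_E:*/2, job_F:*/9, job_G:*/14}
Op 9: register job_D */19 -> active={job_A:*/9, job_D:*/19, job_E:*/2, job_F:*/9, job_G:*/14}
Final interval of job_D = 19
Next fire of job_D after T=137: (137//19+1)*19 = 152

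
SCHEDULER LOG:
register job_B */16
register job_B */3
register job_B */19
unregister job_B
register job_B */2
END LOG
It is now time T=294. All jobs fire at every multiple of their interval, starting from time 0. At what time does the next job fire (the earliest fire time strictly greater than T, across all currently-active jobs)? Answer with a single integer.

Answer: 296

Derivation:
Op 1: register job_B */16 -> active={job_B:*/16}
Op 2: register job_B */3 -> active={job_B:*/3}
Op 3: register job_B */19 -> active={job_B:*/19}
Op 4: unregister job_B -> active={}
Op 5: register job_B */2 -> active={job_B:*/2}
  job_B: interval 2, next fire after T=294 is 296
Earliest fire time = 296 (job job_B)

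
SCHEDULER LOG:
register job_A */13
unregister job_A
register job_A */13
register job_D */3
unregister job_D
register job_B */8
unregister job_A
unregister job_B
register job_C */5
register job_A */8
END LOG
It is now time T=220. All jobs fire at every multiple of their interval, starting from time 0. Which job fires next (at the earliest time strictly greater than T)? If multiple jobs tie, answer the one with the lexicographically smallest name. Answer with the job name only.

Op 1: register job_A */13 -> active={job_A:*/13}
Op 2: unregister job_A -> active={}
Op 3: register job_A */13 -> active={job_A:*/13}
Op 4: register job_D */3 -> active={job_A:*/13, job_D:*/3}
Op 5: unregister job_D -> active={job_A:*/13}
Op 6: register job_B */8 -> active={job_A:*/13, job_B:*/8}
Op 7: unregister job_A -> active={job_B:*/8}
Op 8: unregister job_B -> active={}
Op 9: register job_C */5 -> active={job_C:*/5}
Op 10: register job_A */8 -> active={job_A:*/8, job_C:*/5}
  job_A: interval 8, next fire after T=220 is 224
  job_C: interval 5, next fire after T=220 is 225
Earliest = 224, winner (lex tiebreak) = job_A

Answer: job_A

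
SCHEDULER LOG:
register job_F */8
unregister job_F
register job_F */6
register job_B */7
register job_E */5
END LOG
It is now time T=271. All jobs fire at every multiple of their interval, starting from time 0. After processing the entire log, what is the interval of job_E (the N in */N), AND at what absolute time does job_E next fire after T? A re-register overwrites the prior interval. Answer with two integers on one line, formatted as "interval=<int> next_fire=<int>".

Op 1: register job_F */8 -> active={job_F:*/8}
Op 2: unregister job_F -> active={}
Op 3: register job_F */6 -> active={job_F:*/6}
Op 4: register job_B */7 -> active={job_B:*/7, job_F:*/6}
Op 5: register job_E */5 -> active={job_B:*/7, job_E:*/5, job_F:*/6}
Final interval of job_E = 5
Next fire of job_E after T=271: (271//5+1)*5 = 275

Answer: interval=5 next_fire=275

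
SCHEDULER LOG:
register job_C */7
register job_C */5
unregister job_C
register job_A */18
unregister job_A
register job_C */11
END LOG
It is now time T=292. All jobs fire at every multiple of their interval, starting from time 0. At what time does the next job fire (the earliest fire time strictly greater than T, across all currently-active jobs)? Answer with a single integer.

Answer: 297

Derivation:
Op 1: register job_C */7 -> active={job_C:*/7}
Op 2: register job_C */5 -> active={job_C:*/5}
Op 3: unregister job_C -> active={}
Op 4: register job_A */18 -> active={job_A:*/18}
Op 5: unregister job_A -> active={}
Op 6: register job_C */11 -> active={job_C:*/11}
  job_C: interval 11, next fire after T=292 is 297
Earliest fire time = 297 (job job_C)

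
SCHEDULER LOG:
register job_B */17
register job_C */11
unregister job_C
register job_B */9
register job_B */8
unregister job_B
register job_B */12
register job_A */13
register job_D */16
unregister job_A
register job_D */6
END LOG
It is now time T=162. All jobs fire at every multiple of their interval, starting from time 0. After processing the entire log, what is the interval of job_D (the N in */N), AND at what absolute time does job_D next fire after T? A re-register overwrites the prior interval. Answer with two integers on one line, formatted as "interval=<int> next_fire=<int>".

Answer: interval=6 next_fire=168

Derivation:
Op 1: register job_B */17 -> active={job_B:*/17}
Op 2: register job_C */11 -> active={job_B:*/17, job_C:*/11}
Op 3: unregister job_C -> active={job_B:*/17}
Op 4: register job_B */9 -> active={job_B:*/9}
Op 5: register job_B */8 -> active={job_B:*/8}
Op 6: unregister job_B -> active={}
Op 7: register job_B */12 -> active={job_B:*/12}
Op 8: register job_A */13 -> active={job_A:*/13, job_B:*/12}
Op 9: register job_D */16 -> active={job_A:*/13, job_B:*/12, job_D:*/16}
Op 10: unregister job_A -> active={job_B:*/12, job_D:*/16}
Op 11: register job_D */6 -> active={job_B:*/12, job_D:*/6}
Final interval of job_D = 6
Next fire of job_D after T=162: (162//6+1)*6 = 168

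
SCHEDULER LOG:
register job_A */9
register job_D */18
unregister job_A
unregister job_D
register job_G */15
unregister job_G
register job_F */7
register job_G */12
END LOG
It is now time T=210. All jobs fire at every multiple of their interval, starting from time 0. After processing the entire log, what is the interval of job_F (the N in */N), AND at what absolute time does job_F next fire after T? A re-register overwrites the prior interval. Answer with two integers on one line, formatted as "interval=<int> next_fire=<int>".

Answer: interval=7 next_fire=217

Derivation:
Op 1: register job_A */9 -> active={job_A:*/9}
Op 2: register job_D */18 -> active={job_A:*/9, job_D:*/18}
Op 3: unregister job_A -> active={job_D:*/18}
Op 4: unregister job_D -> active={}
Op 5: register job_G */15 -> active={job_G:*/15}
Op 6: unregister job_G -> active={}
Op 7: register job_F */7 -> active={job_F:*/7}
Op 8: register job_G */12 -> active={job_F:*/7, job_G:*/12}
Final interval of job_F = 7
Next fire of job_F after T=210: (210//7+1)*7 = 217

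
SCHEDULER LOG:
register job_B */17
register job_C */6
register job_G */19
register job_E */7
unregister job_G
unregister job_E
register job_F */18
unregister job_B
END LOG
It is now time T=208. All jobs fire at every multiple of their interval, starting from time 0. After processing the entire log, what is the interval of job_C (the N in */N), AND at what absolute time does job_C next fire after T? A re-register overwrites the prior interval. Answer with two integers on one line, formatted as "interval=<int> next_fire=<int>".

Answer: interval=6 next_fire=210

Derivation:
Op 1: register job_B */17 -> active={job_B:*/17}
Op 2: register job_C */6 -> active={job_B:*/17, job_C:*/6}
Op 3: register job_G */19 -> active={job_B:*/17, job_C:*/6, job_G:*/19}
Op 4: register job_E */7 -> active={job_B:*/17, job_C:*/6, job_E:*/7, job_G:*/19}
Op 5: unregister job_G -> active={job_B:*/17, job_C:*/6, job_E:*/7}
Op 6: unregister job_E -> active={job_B:*/17, job_C:*/6}
Op 7: register job_F */18 -> active={job_B:*/17, job_C:*/6, job_F:*/18}
Op 8: unregister job_B -> active={job_C:*/6, job_F:*/18}
Final interval of job_C = 6
Next fire of job_C after T=208: (208//6+1)*6 = 210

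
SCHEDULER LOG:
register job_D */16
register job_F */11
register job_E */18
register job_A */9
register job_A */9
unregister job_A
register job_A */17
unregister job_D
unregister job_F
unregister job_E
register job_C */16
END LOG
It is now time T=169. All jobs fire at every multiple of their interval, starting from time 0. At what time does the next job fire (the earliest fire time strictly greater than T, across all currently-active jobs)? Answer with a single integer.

Op 1: register job_D */16 -> active={job_D:*/16}
Op 2: register job_F */11 -> active={job_D:*/16, job_F:*/11}
Op 3: register job_E */18 -> active={job_D:*/16, job_E:*/18, job_F:*/11}
Op 4: register job_A */9 -> active={job_A:*/9, job_D:*/16, job_E:*/18, job_F:*/11}
Op 5: register job_A */9 -> active={job_A:*/9, job_D:*/16, job_E:*/18, job_F:*/11}
Op 6: unregister job_A -> active={job_D:*/16, job_E:*/18, job_F:*/11}
Op 7: register job_A */17 -> active={job_A:*/17, job_D:*/16, job_E:*/18, job_F:*/11}
Op 8: unregister job_D -> active={job_A:*/17, job_E:*/18, job_F:*/11}
Op 9: unregister job_F -> active={job_A:*/17, job_E:*/18}
Op 10: unregister job_E -> active={job_A:*/17}
Op 11: register job_C */16 -> active={job_A:*/17, job_C:*/16}
  job_A: interval 17, next fire after T=169 is 170
  job_C: interval 16, next fire after T=169 is 176
Earliest fire time = 170 (job job_A)

Answer: 170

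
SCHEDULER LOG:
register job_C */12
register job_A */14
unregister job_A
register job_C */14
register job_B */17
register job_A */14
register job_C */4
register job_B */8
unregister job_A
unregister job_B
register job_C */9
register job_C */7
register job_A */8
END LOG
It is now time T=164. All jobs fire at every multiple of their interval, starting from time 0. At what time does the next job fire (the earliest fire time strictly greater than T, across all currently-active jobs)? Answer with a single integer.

Op 1: register job_C */12 -> active={job_C:*/12}
Op 2: register job_A */14 -> active={job_A:*/14, job_C:*/12}
Op 3: unregister job_A -> active={job_C:*/12}
Op 4: register job_C */14 -> active={job_C:*/14}
Op 5: register job_B */17 -> active={job_B:*/17, job_C:*/14}
Op 6: register job_A */14 -> active={job_A:*/14, job_B:*/17, job_C:*/14}
Op 7: register job_C */4 -> active={job_A:*/14, job_B:*/17, job_C:*/4}
Op 8: register job_B */8 -> active={job_A:*/14, job_B:*/8, job_C:*/4}
Op 9: unregister job_A -> active={job_B:*/8, job_C:*/4}
Op 10: unregister job_B -> active={job_C:*/4}
Op 11: register job_C */9 -> active={job_C:*/9}
Op 12: register job_C */7 -> active={job_C:*/7}
Op 13: register job_A */8 -> active={job_A:*/8, job_C:*/7}
  job_A: interval 8, next fire after T=164 is 168
  job_C: interval 7, next fire after T=164 is 168
Earliest fire time = 168 (job job_A)

Answer: 168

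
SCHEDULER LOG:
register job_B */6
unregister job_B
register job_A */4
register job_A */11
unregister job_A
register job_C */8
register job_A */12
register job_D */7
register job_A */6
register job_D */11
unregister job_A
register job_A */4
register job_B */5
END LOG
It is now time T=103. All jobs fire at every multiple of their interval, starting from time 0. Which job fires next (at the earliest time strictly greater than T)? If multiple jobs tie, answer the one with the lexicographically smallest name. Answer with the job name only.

Answer: job_A

Derivation:
Op 1: register job_B */6 -> active={job_B:*/6}
Op 2: unregister job_B -> active={}
Op 3: register job_A */4 -> active={job_A:*/4}
Op 4: register job_A */11 -> active={job_A:*/11}
Op 5: unregister job_A -> active={}
Op 6: register job_C */8 -> active={job_C:*/8}
Op 7: register job_A */12 -> active={job_A:*/12, job_C:*/8}
Op 8: register job_D */7 -> active={job_A:*/12, job_C:*/8, job_D:*/7}
Op 9: register job_A */6 -> active={job_A:*/6, job_C:*/8, job_D:*/7}
Op 10: register job_D */11 -> active={job_A:*/6, job_C:*/8, job_D:*/11}
Op 11: unregister job_A -> active={job_C:*/8, job_D:*/11}
Op 12: register job_A */4 -> active={job_A:*/4, job_C:*/8, job_D:*/11}
Op 13: register job_B */5 -> active={job_A:*/4, job_B:*/5, job_C:*/8, job_D:*/11}
  job_A: interval 4, next fire after T=103 is 104
  job_B: interval 5, next fire after T=103 is 105
  job_C: interval 8, next fire after T=103 is 104
  job_D: interval 11, next fire after T=103 is 110
Earliest = 104, winner (lex tiebreak) = job_A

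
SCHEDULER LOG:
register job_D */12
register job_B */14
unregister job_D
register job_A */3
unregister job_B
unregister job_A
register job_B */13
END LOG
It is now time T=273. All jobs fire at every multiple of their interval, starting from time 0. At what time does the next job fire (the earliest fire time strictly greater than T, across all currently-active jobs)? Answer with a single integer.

Answer: 286

Derivation:
Op 1: register job_D */12 -> active={job_D:*/12}
Op 2: register job_B */14 -> active={job_B:*/14, job_D:*/12}
Op 3: unregister job_D -> active={job_B:*/14}
Op 4: register job_A */3 -> active={job_A:*/3, job_B:*/14}
Op 5: unregister job_B -> active={job_A:*/3}
Op 6: unregister job_A -> active={}
Op 7: register job_B */13 -> active={job_B:*/13}
  job_B: interval 13, next fire after T=273 is 286
Earliest fire time = 286 (job job_B)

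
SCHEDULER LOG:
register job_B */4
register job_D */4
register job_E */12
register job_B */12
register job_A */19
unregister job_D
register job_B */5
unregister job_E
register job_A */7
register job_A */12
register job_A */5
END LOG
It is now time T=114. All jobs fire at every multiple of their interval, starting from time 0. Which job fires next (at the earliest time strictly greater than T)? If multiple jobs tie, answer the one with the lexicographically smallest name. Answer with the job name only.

Answer: job_A

Derivation:
Op 1: register job_B */4 -> active={job_B:*/4}
Op 2: register job_D */4 -> active={job_B:*/4, job_D:*/4}
Op 3: register job_E */12 -> active={job_B:*/4, job_D:*/4, job_E:*/12}
Op 4: register job_B */12 -> active={job_B:*/12, job_D:*/4, job_E:*/12}
Op 5: register job_A */19 -> active={job_A:*/19, job_B:*/12, job_D:*/4, job_E:*/12}
Op 6: unregister job_D -> active={job_A:*/19, job_B:*/12, job_E:*/12}
Op 7: register job_B */5 -> active={job_A:*/19, job_B:*/5, job_E:*/12}
Op 8: unregister job_E -> active={job_A:*/19, job_B:*/5}
Op 9: register job_A */7 -> active={job_A:*/7, job_B:*/5}
Op 10: register job_A */12 -> active={job_A:*/12, job_B:*/5}
Op 11: register job_A */5 -> active={job_A:*/5, job_B:*/5}
  job_A: interval 5, next fire after T=114 is 115
  job_B: interval 5, next fire after T=114 is 115
Earliest = 115, winner (lex tiebreak) = job_A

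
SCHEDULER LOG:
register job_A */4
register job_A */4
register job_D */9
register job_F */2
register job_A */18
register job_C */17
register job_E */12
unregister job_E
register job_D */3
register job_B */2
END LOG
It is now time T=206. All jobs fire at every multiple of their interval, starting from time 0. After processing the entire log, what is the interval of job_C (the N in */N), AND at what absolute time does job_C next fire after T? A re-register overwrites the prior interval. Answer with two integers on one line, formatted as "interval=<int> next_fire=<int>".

Answer: interval=17 next_fire=221

Derivation:
Op 1: register job_A */4 -> active={job_A:*/4}
Op 2: register job_A */4 -> active={job_A:*/4}
Op 3: register job_D */9 -> active={job_A:*/4, job_D:*/9}
Op 4: register job_F */2 -> active={job_A:*/4, job_D:*/9, job_F:*/2}
Op 5: register job_A */18 -> active={job_A:*/18, job_D:*/9, job_F:*/2}
Op 6: register job_C */17 -> active={job_A:*/18, job_C:*/17, job_D:*/9, job_F:*/2}
Op 7: register job_E */12 -> active={job_A:*/18, job_C:*/17, job_D:*/9, job_E:*/12, job_F:*/2}
Op 8: unregister job_E -> active={job_A:*/18, job_C:*/17, job_D:*/9, job_F:*/2}
Op 9: register job_D */3 -> active={job_A:*/18, job_C:*/17, job_D:*/3, job_F:*/2}
Op 10: register job_B */2 -> active={job_A:*/18, job_B:*/2, job_C:*/17, job_D:*/3, job_F:*/2}
Final interval of job_C = 17
Next fire of job_C after T=206: (206//17+1)*17 = 221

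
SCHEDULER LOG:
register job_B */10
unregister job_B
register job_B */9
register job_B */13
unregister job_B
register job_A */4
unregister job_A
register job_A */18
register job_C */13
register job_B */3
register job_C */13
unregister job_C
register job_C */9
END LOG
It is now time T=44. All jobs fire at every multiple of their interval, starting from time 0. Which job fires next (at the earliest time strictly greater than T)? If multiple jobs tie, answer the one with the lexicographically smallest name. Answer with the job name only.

Answer: job_B

Derivation:
Op 1: register job_B */10 -> active={job_B:*/10}
Op 2: unregister job_B -> active={}
Op 3: register job_B */9 -> active={job_B:*/9}
Op 4: register job_B */13 -> active={job_B:*/13}
Op 5: unregister job_B -> active={}
Op 6: register job_A */4 -> active={job_A:*/4}
Op 7: unregister job_A -> active={}
Op 8: register job_A */18 -> active={job_A:*/18}
Op 9: register job_C */13 -> active={job_A:*/18, job_C:*/13}
Op 10: register job_B */3 -> active={job_A:*/18, job_B:*/3, job_C:*/13}
Op 11: register job_C */13 -> active={job_A:*/18, job_B:*/3, job_C:*/13}
Op 12: unregister job_C -> active={job_A:*/18, job_B:*/3}
Op 13: register job_C */9 -> active={job_A:*/18, job_B:*/3, job_C:*/9}
  job_A: interval 18, next fire after T=44 is 54
  job_B: interval 3, next fire after T=44 is 45
  job_C: interval 9, next fire after T=44 is 45
Earliest = 45, winner (lex tiebreak) = job_B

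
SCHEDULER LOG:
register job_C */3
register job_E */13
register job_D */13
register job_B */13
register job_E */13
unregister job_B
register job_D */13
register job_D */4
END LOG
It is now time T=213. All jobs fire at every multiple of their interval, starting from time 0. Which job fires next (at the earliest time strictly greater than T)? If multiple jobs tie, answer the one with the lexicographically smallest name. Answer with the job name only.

Answer: job_C

Derivation:
Op 1: register job_C */3 -> active={job_C:*/3}
Op 2: register job_E */13 -> active={job_C:*/3, job_E:*/13}
Op 3: register job_D */13 -> active={job_C:*/3, job_D:*/13, job_E:*/13}
Op 4: register job_B */13 -> active={job_B:*/13, job_C:*/3, job_D:*/13, job_E:*/13}
Op 5: register job_E */13 -> active={job_B:*/13, job_C:*/3, job_D:*/13, job_E:*/13}
Op 6: unregister job_B -> active={job_C:*/3, job_D:*/13, job_E:*/13}
Op 7: register job_D */13 -> active={job_C:*/3, job_D:*/13, job_E:*/13}
Op 8: register job_D */4 -> active={job_C:*/3, job_D:*/4, job_E:*/13}
  job_C: interval 3, next fire after T=213 is 216
  job_D: interval 4, next fire after T=213 is 216
  job_E: interval 13, next fire after T=213 is 221
Earliest = 216, winner (lex tiebreak) = job_C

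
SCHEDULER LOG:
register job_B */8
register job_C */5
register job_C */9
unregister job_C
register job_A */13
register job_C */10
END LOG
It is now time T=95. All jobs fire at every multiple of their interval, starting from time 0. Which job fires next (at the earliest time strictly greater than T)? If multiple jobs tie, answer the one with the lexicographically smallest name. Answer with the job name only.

Op 1: register job_B */8 -> active={job_B:*/8}
Op 2: register job_C */5 -> active={job_B:*/8, job_C:*/5}
Op 3: register job_C */9 -> active={job_B:*/8, job_C:*/9}
Op 4: unregister job_C -> active={job_B:*/8}
Op 5: register job_A */13 -> active={job_A:*/13, job_B:*/8}
Op 6: register job_C */10 -> active={job_A:*/13, job_B:*/8, job_C:*/10}
  job_A: interval 13, next fire after T=95 is 104
  job_B: interval 8, next fire after T=95 is 96
  job_C: interval 10, next fire after T=95 is 100
Earliest = 96, winner (lex tiebreak) = job_B

Answer: job_B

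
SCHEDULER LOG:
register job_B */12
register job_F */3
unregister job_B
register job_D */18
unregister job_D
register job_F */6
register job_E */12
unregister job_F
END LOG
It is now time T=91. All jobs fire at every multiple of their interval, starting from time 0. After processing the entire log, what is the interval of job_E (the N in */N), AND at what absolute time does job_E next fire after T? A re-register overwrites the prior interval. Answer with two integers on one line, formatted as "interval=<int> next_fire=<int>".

Answer: interval=12 next_fire=96

Derivation:
Op 1: register job_B */12 -> active={job_B:*/12}
Op 2: register job_F */3 -> active={job_B:*/12, job_F:*/3}
Op 3: unregister job_B -> active={job_F:*/3}
Op 4: register job_D */18 -> active={job_D:*/18, job_F:*/3}
Op 5: unregister job_D -> active={job_F:*/3}
Op 6: register job_F */6 -> active={job_F:*/6}
Op 7: register job_E */12 -> active={job_E:*/12, job_F:*/6}
Op 8: unregister job_F -> active={job_E:*/12}
Final interval of job_E = 12
Next fire of job_E after T=91: (91//12+1)*12 = 96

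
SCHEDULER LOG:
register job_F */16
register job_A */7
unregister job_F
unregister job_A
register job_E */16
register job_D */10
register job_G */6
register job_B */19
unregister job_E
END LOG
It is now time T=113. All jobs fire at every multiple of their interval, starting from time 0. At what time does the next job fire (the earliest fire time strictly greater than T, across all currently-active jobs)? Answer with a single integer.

Op 1: register job_F */16 -> active={job_F:*/16}
Op 2: register job_A */7 -> active={job_A:*/7, job_F:*/16}
Op 3: unregister job_F -> active={job_A:*/7}
Op 4: unregister job_A -> active={}
Op 5: register job_E */16 -> active={job_E:*/16}
Op 6: register job_D */10 -> active={job_D:*/10, job_E:*/16}
Op 7: register job_G */6 -> active={job_D:*/10, job_E:*/16, job_G:*/6}
Op 8: register job_B */19 -> active={job_B:*/19, job_D:*/10, job_E:*/16, job_G:*/6}
Op 9: unregister job_E -> active={job_B:*/19, job_D:*/10, job_G:*/6}
  job_B: interval 19, next fire after T=113 is 114
  job_D: interval 10, next fire after T=113 is 120
  job_G: interval 6, next fire after T=113 is 114
Earliest fire time = 114 (job job_B)

Answer: 114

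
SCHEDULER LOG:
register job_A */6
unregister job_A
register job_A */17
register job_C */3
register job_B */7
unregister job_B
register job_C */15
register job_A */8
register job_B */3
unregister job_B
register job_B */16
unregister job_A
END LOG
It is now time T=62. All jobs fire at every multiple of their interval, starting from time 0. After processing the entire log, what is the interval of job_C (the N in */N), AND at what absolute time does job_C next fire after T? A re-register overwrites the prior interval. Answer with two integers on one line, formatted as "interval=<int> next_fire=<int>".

Op 1: register job_A */6 -> active={job_A:*/6}
Op 2: unregister job_A -> active={}
Op 3: register job_A */17 -> active={job_A:*/17}
Op 4: register job_C */3 -> active={job_A:*/17, job_C:*/3}
Op 5: register job_B */7 -> active={job_A:*/17, job_B:*/7, job_C:*/3}
Op 6: unregister job_B -> active={job_A:*/17, job_C:*/3}
Op 7: register job_C */15 -> active={job_A:*/17, job_C:*/15}
Op 8: register job_A */8 -> active={job_A:*/8, job_C:*/15}
Op 9: register job_B */3 -> active={job_A:*/8, job_B:*/3, job_C:*/15}
Op 10: unregister job_B -> active={job_A:*/8, job_C:*/15}
Op 11: register job_B */16 -> active={job_A:*/8, job_B:*/16, job_C:*/15}
Op 12: unregister job_A -> active={job_B:*/16, job_C:*/15}
Final interval of job_C = 15
Next fire of job_C after T=62: (62//15+1)*15 = 75

Answer: interval=15 next_fire=75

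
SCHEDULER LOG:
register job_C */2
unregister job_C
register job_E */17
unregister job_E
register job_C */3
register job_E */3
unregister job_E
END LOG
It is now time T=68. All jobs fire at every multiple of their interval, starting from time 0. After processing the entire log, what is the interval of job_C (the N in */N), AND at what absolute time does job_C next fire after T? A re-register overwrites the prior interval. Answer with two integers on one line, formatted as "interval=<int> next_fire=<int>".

Op 1: register job_C */2 -> active={job_C:*/2}
Op 2: unregister job_C -> active={}
Op 3: register job_E */17 -> active={job_E:*/17}
Op 4: unregister job_E -> active={}
Op 5: register job_C */3 -> active={job_C:*/3}
Op 6: register job_E */3 -> active={job_C:*/3, job_E:*/3}
Op 7: unregister job_E -> active={job_C:*/3}
Final interval of job_C = 3
Next fire of job_C after T=68: (68//3+1)*3 = 69

Answer: interval=3 next_fire=69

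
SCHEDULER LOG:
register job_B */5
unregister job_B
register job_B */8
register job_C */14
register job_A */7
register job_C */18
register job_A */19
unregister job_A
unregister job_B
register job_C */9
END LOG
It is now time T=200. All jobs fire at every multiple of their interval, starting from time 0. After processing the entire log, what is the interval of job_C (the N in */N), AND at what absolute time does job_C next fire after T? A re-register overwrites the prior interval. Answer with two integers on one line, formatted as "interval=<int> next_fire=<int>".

Answer: interval=9 next_fire=207

Derivation:
Op 1: register job_B */5 -> active={job_B:*/5}
Op 2: unregister job_B -> active={}
Op 3: register job_B */8 -> active={job_B:*/8}
Op 4: register job_C */14 -> active={job_B:*/8, job_C:*/14}
Op 5: register job_A */7 -> active={job_A:*/7, job_B:*/8, job_C:*/14}
Op 6: register job_C */18 -> active={job_A:*/7, job_B:*/8, job_C:*/18}
Op 7: register job_A */19 -> active={job_A:*/19, job_B:*/8, job_C:*/18}
Op 8: unregister job_A -> active={job_B:*/8, job_C:*/18}
Op 9: unregister job_B -> active={job_C:*/18}
Op 10: register job_C */9 -> active={job_C:*/9}
Final interval of job_C = 9
Next fire of job_C after T=200: (200//9+1)*9 = 207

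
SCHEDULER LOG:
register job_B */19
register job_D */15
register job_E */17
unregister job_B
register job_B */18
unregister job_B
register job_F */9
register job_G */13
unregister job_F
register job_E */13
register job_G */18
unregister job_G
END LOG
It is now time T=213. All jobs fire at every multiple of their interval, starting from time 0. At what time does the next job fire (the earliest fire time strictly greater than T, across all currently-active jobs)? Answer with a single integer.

Op 1: register job_B */19 -> active={job_B:*/19}
Op 2: register job_D */15 -> active={job_B:*/19, job_D:*/15}
Op 3: register job_E */17 -> active={job_B:*/19, job_D:*/15, job_E:*/17}
Op 4: unregister job_B -> active={job_D:*/15, job_E:*/17}
Op 5: register job_B */18 -> active={job_B:*/18, job_D:*/15, job_E:*/17}
Op 6: unregister job_B -> active={job_D:*/15, job_E:*/17}
Op 7: register job_F */9 -> active={job_D:*/15, job_E:*/17, job_F:*/9}
Op 8: register job_G */13 -> active={job_D:*/15, job_E:*/17, job_F:*/9, job_G:*/13}
Op 9: unregister job_F -> active={job_D:*/15, job_E:*/17, job_G:*/13}
Op 10: register job_E */13 -> active={job_D:*/15, job_E:*/13, job_G:*/13}
Op 11: register job_G */18 -> active={job_D:*/15, job_E:*/13, job_G:*/18}
Op 12: unregister job_G -> active={job_D:*/15, job_E:*/13}
  job_D: interval 15, next fire after T=213 is 225
  job_E: interval 13, next fire after T=213 is 221
Earliest fire time = 221 (job job_E)

Answer: 221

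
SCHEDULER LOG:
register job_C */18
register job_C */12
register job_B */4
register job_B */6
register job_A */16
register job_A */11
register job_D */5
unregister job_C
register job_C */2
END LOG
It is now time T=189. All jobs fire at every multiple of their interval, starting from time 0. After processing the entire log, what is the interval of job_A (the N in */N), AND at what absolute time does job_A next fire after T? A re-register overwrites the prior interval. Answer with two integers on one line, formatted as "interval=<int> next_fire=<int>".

Op 1: register job_C */18 -> active={job_C:*/18}
Op 2: register job_C */12 -> active={job_C:*/12}
Op 3: register job_B */4 -> active={job_B:*/4, job_C:*/12}
Op 4: register job_B */6 -> active={job_B:*/6, job_C:*/12}
Op 5: register job_A */16 -> active={job_A:*/16, job_B:*/6, job_C:*/12}
Op 6: register job_A */11 -> active={job_A:*/11, job_B:*/6, job_C:*/12}
Op 7: register job_D */5 -> active={job_A:*/11, job_B:*/6, job_C:*/12, job_D:*/5}
Op 8: unregister job_C -> active={job_A:*/11, job_B:*/6, job_D:*/5}
Op 9: register job_C */2 -> active={job_A:*/11, job_B:*/6, job_C:*/2, job_D:*/5}
Final interval of job_A = 11
Next fire of job_A after T=189: (189//11+1)*11 = 198

Answer: interval=11 next_fire=198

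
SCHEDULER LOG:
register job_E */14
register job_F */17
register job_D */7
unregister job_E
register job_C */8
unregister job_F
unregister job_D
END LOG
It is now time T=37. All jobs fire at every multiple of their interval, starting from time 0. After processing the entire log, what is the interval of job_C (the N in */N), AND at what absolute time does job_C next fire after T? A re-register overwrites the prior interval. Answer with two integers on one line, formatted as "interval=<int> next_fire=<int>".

Op 1: register job_E */14 -> active={job_E:*/14}
Op 2: register job_F */17 -> active={job_E:*/14, job_F:*/17}
Op 3: register job_D */7 -> active={job_D:*/7, job_E:*/14, job_F:*/17}
Op 4: unregister job_E -> active={job_D:*/7, job_F:*/17}
Op 5: register job_C */8 -> active={job_C:*/8, job_D:*/7, job_F:*/17}
Op 6: unregister job_F -> active={job_C:*/8, job_D:*/7}
Op 7: unregister job_D -> active={job_C:*/8}
Final interval of job_C = 8
Next fire of job_C after T=37: (37//8+1)*8 = 40

Answer: interval=8 next_fire=40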